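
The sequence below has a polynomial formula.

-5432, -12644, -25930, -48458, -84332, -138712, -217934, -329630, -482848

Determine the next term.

-688172

First differences: -7212  -13286  -22528  -35874  -54380  -79222  -111696  -153218
Second differences: -6074  -9242  -13346  -18506  -24842  -32474  -41522
Third differences: -3168  -4104  -5160  -6336  -7632  -9048
Fourth differences: -936  -1056  -1176  -1296  -1416
Fifth differences: -120  -120  -120  -120
Fifth differences constant at -120.
-1416 − 120 = -1536;  -9048 − 1536 = -10584;  -41522 − 10584 = -52106;  -153218 − 52106 = -205324;  -482848 − 205324 = -688172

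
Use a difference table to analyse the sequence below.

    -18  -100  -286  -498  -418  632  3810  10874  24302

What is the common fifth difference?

D1: -82, -186, -212, 80, 1050, 3178, 7064, 13428
D2: -104, -26, 292, 970, 2128, 3886, 6364
D3: 78, 318, 678, 1158, 1758, 2478
D4: 240, 360, 480, 600, 720
D5: 120, 120, 120, 120

120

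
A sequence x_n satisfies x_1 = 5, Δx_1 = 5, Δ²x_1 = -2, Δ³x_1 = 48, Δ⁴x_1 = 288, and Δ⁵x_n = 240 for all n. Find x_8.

16798

Build the table forward from the leading diagonal:
Δ⁵: 240, 240, 240, 240, 240, 240, 240, 240
Δ⁴: 288, 528, 768, 1008, 1248, 1488, 1728, 1968
Δ³: 48, 336, 864, 1632, 2640, 3888, 5376, 7104
Δ²: -2, 46, 382, 1246, 2878, 5518, 9406, 14782
Δ: 5, 3, 49, 431, 1677, 4555, 10073, 19479
x: 5, 10, 13, 62, 493, 2170, 6725, 16798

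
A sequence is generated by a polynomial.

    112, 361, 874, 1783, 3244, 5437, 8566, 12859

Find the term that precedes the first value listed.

Δ: 249  513  909  1461  2193  3129  4293
Δ²: 264  396  552  732  936  1164
Δ³: 132  156  180  204  228
Δ⁴: 24  24  24  24
The fourth differences are constant at 24.
Work back: 132 − 24 = 108;  264 − 108 = 156;  249 − 156 = 93;  112 − 93 = 19

19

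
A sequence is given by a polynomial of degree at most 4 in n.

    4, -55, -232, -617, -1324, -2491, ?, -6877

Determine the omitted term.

-4280

Using the first 6 terms:
First differences: -59  -177  -385  -707  -1167
Second differences: -118  -208  -322  -460
Third differences: -90  -114  -138
Fourth differences: -24  -24
Constant fourth difference = -24.
Extend forward: -138 − 24 = -162;  -460 − 162 = -622;  -1167 − 622 = -1789;  -2491 − 1789 = -4280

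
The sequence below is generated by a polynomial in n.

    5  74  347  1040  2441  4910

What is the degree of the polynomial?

4

Δ: 69, 273, 693, 1401, 2469
Δ²: 204, 420, 708, 1068
Δ³: 216, 288, 360
Δ⁴: 72, 72
The fourth differences are constant, so the polynomial has degree 4.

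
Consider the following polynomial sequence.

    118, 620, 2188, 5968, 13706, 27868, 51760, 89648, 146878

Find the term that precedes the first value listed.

Δ: 502  1568  3780  7738  14162  23892  37888  57230
Δ²: 1066  2212  3958  6424  9730  13996  19342
Δ³: 1146  1746  2466  3306  4266  5346
Δ⁴: 600  720  840  960  1080
Δ⁵: 120  120  120  120
The fifth differences are constant at 120.
Work back: 600 − 120 = 480;  1146 − 480 = 666;  1066 − 666 = 400;  502 − 400 = 102;  118 − 102 = 16

16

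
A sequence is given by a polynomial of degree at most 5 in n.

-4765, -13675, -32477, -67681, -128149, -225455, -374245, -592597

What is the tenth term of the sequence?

D1: -8910 , -18802 , -35204 , -60468 , -97306 , -148790 , -218352
D2: -9892 , -16402 , -25264 , -36838 , -51484 , -69562
D3: -6510 , -8862 , -11574 , -14646 , -18078
D4: -2352 , -2712 , -3072 , -3432
D5: -360 , -360 , -360
Fifth differences constant at -360.
-3432 − 360 = -3792;  -18078 − 3792 = -21870;  -69562 − 21870 = -91432;  -218352 − 91432 = -309784;  -592597 − 309784 = -902381
-3792 − 360 = -4152;  -21870 − 4152 = -26022;  -91432 − 26022 = -117454;  -309784 − 117454 = -427238;  -902381 − 427238 = -1329619

-1329619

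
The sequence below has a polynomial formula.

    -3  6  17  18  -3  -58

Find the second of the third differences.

-12

D1: 9, 11, 1, -21, -55
D2: 2, -10, -22, -34
D3: -12, -12, -12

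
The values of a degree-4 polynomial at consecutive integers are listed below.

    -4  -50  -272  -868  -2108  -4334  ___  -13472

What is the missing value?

-7960

Using the first 6 terms:
First differences: -46, -222, -596, -1240, -2226
Second differences: -176, -374, -644, -986
Third differences: -198, -270, -342
Fourth differences: -72, -72
Constant fourth difference = -72.
Extend forward: -342 − 72 = -414;  -986 − 414 = -1400;  -2226 − 1400 = -3626;  -4334 − 3626 = -7960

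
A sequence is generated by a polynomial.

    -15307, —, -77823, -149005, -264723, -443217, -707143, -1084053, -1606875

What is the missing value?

-36873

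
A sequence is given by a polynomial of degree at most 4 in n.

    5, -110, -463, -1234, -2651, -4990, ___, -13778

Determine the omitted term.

-8575

Using the first 6 terms:
First differences: -115  -353  -771  -1417  -2339
Second differences: -238  -418  -646  -922
Third differences: -180  -228  -276
Fourth differences: -48  -48
Constant fourth difference = -48.
Extend forward: -276 − 48 = -324;  -922 − 324 = -1246;  -2339 − 1246 = -3585;  -4990 − 3585 = -8575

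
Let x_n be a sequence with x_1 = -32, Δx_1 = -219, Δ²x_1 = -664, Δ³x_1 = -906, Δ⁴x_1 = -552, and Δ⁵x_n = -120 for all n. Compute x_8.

Build the table forward from the leading diagonal:
Fifth differences: -120  -120  -120  -120  -120  -120  -120  -120
Fourth differences: -552  -672  -792  -912  -1032  -1152  -1272  -1392
Third differences: -906  -1458  -2130  -2922  -3834  -4866  -6018  -7290
Second differences: -664  -1570  -3028  -5158  -8080  -11914  -16780  -22798
First differences: -219  -883  -2453  -5481  -10639  -18719  -30633  -47413
x: -32  -251  -1134  -3587  -9068  -19707  -38426  -69059

-69059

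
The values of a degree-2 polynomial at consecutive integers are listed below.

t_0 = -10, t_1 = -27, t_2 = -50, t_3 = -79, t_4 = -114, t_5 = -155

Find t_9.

-379

Δ: -17  -23  -29  -35  -41
Δ²: -6  -6  -6  -6
The second differences are constant (-6).
-41 − 6 = -47;  -155 − 47 = -202
-47 − 6 = -53;  -202 − 53 = -255
-53 − 6 = -59;  -255 − 59 = -314
-59 − 6 = -65;  -314 − 65 = -379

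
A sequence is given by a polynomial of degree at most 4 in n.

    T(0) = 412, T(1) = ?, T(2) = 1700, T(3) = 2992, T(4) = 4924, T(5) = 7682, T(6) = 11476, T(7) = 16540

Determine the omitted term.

Using the last 6 terms:
First differences: 1292  1932  2758  3794  5064
Second differences: 640  826  1036  1270
Third differences: 186  210  234
Fourth differences: 24  24
Constant fourth difference = 24.
Extend backward: 186 − 24 = 162;  640 − 162 = 478;  1292 − 478 = 814;  1700 − 814 = 886

886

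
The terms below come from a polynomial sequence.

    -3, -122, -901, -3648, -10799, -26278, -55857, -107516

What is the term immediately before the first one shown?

Δ: -119, -779, -2747, -7151, -15479, -29579, -51659
Δ²: -660, -1968, -4404, -8328, -14100, -22080
Δ³: -1308, -2436, -3924, -5772, -7980
Δ⁴: -1128, -1488, -1848, -2208
Δ⁵: -360, -360, -360
The fifth differences are constant at -360.
Work back: -1128 + 360 = -768;  -1308 + 768 = -540;  -660 + 540 = -120;  -119 + 120 = 1;  -3 − 1 = -4

-4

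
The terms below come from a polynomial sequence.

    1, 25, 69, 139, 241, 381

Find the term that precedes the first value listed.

Δ: 24  44  70  102  140
Δ²: 20  26  32  38
Δ³: 6  6  6
The third differences are constant at 6.
Work back: 20 − 6 = 14;  24 − 14 = 10;  1 − 10 = -9

-9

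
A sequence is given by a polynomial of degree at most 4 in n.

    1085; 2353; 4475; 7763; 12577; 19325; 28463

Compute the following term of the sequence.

D1: 1268, 2122, 3288, 4814, 6748, 9138
D2: 854, 1166, 1526, 1934, 2390
D3: 312, 360, 408, 456
D4: 48, 48, 48
Constant fourth difference = 48, so extend:
456 + 48 = 504;  2390 + 504 = 2894;  9138 + 2894 = 12032;  28463 + 12032 = 40495

40495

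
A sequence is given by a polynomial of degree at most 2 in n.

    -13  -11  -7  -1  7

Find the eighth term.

43

Δ: 2, 4, 6, 8
Δ²: 2, 2, 2
The second differences are constant (2).
8 + 2 = 10;  7 + 10 = 17
10 + 2 = 12;  17 + 12 = 29
12 + 2 = 14;  29 + 14 = 43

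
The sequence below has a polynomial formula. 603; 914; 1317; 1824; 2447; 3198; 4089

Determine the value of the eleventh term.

9293

Δ: 311, 403, 507, 623, 751, 891
Δ²: 92, 104, 116, 128, 140
Δ³: 12, 12, 12, 12
The third differences are constant (12).
140 + 12 = 152;  891 + 152 = 1043;  4089 + 1043 = 5132
152 + 12 = 164;  1043 + 164 = 1207;  5132 + 1207 = 6339
164 + 12 = 176;  1207 + 176 = 1383;  6339 + 1383 = 7722
176 + 12 = 188;  1383 + 188 = 1571;  7722 + 1571 = 9293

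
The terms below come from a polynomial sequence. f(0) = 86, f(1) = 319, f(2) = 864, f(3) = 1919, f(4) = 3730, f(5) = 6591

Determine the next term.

10844

First differences: 233 , 545 , 1055 , 1811 , 2861
Second differences: 312 , 510 , 756 , 1050
Third differences: 198 , 246 , 294
Fourth differences: 48 , 48
Fourth differences constant at 48.
294 + 48 = 342;  1050 + 342 = 1392;  2861 + 1392 = 4253;  6591 + 4253 = 10844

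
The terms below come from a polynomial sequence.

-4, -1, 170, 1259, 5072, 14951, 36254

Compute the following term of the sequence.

76835

D1: 3, 171, 1089, 3813, 9879, 21303
D2: 168, 918, 2724, 6066, 11424
D3: 750, 1806, 3342, 5358
D4: 1056, 1536, 2016
D5: 480, 480
The fifth differences are constant (480).
2016 + 480 = 2496;  5358 + 2496 = 7854;  11424 + 7854 = 19278;  21303 + 19278 = 40581;  36254 + 40581 = 76835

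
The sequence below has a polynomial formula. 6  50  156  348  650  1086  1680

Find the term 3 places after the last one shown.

4650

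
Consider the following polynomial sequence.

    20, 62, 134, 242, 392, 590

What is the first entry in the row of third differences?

6

Δ: 42, 72, 108, 150, 198
Δ²: 30, 36, 42, 48
Δ³: 6, 6, 6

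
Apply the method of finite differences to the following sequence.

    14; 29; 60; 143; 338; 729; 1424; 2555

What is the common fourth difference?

24

First differences: 15, 31, 83, 195, 391, 695, 1131
Second differences: 16, 52, 112, 196, 304, 436
Third differences: 36, 60, 84, 108, 132
Fourth differences: 24, 24, 24, 24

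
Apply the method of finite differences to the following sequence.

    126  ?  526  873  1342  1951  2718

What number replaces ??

283

Using the last 5 terms:
First differences: 347, 469, 609, 767
Second differences: 122, 140, 158
Third differences: 18, 18
Constant third difference = 18.
Extend backward: 122 − 18 = 104;  347 − 104 = 243;  526 − 243 = 283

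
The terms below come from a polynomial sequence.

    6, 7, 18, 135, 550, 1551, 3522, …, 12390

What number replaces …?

Using the first 7 terms:
1  11  117  415  1001  1971
10  106  298  586  970
96  192  288  384
96  96  96
Constant fourth difference = 96.
Extend forward: 384 + 96 = 480;  970 + 480 = 1450;  1971 + 1450 = 3421;  3522 + 3421 = 6943

6943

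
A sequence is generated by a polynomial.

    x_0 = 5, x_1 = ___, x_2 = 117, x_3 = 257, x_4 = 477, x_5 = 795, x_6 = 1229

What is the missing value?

Using the last 5 terms:
D1: 140  220  318  434
D2: 80  98  116
D3: 18  18
Constant third difference = 18.
Extend backward: 80 − 18 = 62;  140 − 62 = 78;  117 − 78 = 39

39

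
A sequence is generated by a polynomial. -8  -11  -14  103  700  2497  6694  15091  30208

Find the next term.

First differences: -3, -3, 117, 597, 1797, 4197, 8397, 15117
Second differences: 0, 120, 480, 1200, 2400, 4200, 6720
Third differences: 120, 360, 720, 1200, 1800, 2520
Fourth differences: 240, 360, 480, 600, 720
Fifth differences: 120, 120, 120, 120
The fifth differences are constant (120).
720 + 120 = 840;  2520 + 840 = 3360;  6720 + 3360 = 10080;  15117 + 10080 = 25197;  30208 + 25197 = 55405

55405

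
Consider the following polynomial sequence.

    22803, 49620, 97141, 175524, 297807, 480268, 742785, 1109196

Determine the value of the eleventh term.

First differences: 26817, 47521, 78383, 122283, 182461, 262517, 366411
Second differences: 20704, 30862, 43900, 60178, 80056, 103894
Third differences: 10158, 13038, 16278, 19878, 23838
Fourth differences: 2880, 3240, 3600, 3960
Fifth differences: 360, 360, 360
The fifth differences are constant (360).
3960 + 360 = 4320;  23838 + 4320 = 28158;  103894 + 28158 = 132052;  366411 + 132052 = 498463;  1109196 + 498463 = 1607659
4320 + 360 = 4680;  28158 + 4680 = 32838;  132052 + 32838 = 164890;  498463 + 164890 = 663353;  1607659 + 663353 = 2271012
4680 + 360 = 5040;  32838 + 5040 = 37878;  164890 + 37878 = 202768;  663353 + 202768 = 866121;  2271012 + 866121 = 3137133

3137133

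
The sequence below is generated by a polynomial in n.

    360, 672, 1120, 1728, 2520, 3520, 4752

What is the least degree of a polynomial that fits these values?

3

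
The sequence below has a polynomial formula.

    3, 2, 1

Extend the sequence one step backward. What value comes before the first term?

4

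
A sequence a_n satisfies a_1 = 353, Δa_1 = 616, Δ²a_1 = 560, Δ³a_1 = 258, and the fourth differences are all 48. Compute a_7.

18329

Build the table forward from the leading diagonal:
Fourth differences: 48  48  48  48  48  48  48
Third differences: 258  306  354  402  450  498  546
Second differences: 560  818  1124  1478  1880  2330  2828
First differences: 616  1176  1994  3118  4596  6476  8806
a: 353  969  2145  4139  7257  11853  18329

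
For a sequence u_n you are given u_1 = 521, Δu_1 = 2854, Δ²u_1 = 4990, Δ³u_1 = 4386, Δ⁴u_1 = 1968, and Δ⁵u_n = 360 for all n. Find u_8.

355239

Build the table forward from the leading diagonal:
Δ⁵: 360  360  360  360  360  360  360  360
Δ⁴: 1968  2328  2688  3048  3408  3768  4128  4488
Δ³: 4386  6354  8682  11370  14418  17826  21594  25722
Δ²: 4990  9376  15730  24412  35782  50200  68026  89620
Δ: 2854  7844  17220  32950  57362  93144  143344  211370
u: 521  3375  11219  28439  61389  118751  211895  355239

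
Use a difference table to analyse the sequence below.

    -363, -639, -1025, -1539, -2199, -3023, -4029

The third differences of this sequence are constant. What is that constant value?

-18

D1: -276, -386, -514, -660, -824, -1006
D2: -110, -128, -146, -164, -182
D3: -18, -18, -18, -18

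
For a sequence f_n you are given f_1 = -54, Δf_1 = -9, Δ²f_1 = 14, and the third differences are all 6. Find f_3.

Build the table forward from the leading diagonal:
D3: 6, 6, 6
D2: 14, 20, 26
D1: -9, 5, 25
f: -54, -63, -58

-58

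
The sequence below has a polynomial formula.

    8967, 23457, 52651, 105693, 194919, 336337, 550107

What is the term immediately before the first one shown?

2749

D1: 14490  29194  53042  89226  141418  213770
D2: 14704  23848  36184  52192  72352
D3: 9144  12336  16008  20160
D4: 3192  3672  4152
D5: 480  480
The fifth differences are constant at 480.
Work back: 3192 − 480 = 2712;  9144 − 2712 = 6432;  14704 − 6432 = 8272;  14490 − 8272 = 6218;  8967 − 6218 = 2749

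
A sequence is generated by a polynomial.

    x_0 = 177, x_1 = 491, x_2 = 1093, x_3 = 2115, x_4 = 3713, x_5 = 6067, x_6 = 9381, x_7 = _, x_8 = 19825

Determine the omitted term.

Using the first 7 terms:
Δ: 314, 602, 1022, 1598, 2354, 3314
Δ²: 288, 420, 576, 756, 960
Δ³: 132, 156, 180, 204
Δ⁴: 24, 24, 24
Constant fourth difference = 24.
Extend forward: 204 + 24 = 228;  960 + 228 = 1188;  3314 + 1188 = 4502;  9381 + 4502 = 13883

13883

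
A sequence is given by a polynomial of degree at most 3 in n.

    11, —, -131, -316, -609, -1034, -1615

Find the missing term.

-30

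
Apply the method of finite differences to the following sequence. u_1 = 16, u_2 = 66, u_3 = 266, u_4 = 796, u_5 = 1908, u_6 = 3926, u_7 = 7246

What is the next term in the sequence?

Δ: 50  200  530  1112  2018  3320
Δ²: 150  330  582  906  1302
Δ³: 180  252  324  396
Δ⁴: 72  72  72
Fourth differences constant at 72.
396 + 72 = 468;  1302 + 468 = 1770;  3320 + 1770 = 5090;  7246 + 5090 = 12336

12336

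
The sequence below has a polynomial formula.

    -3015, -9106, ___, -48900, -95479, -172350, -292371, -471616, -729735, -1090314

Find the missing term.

Using the last 7 terms:
Δ: -46579, -76871, -120021, -179245, -258119, -360579
Δ²: -30292, -43150, -59224, -78874, -102460
Δ³: -12858, -16074, -19650, -23586
Δ⁴: -3216, -3576, -3936
Δ⁵: -360, -360
Constant fifth difference = -360.
Extend backward: -3216 + 360 = -2856;  -12858 + 2856 = -10002;  -30292 + 10002 = -20290;  -46579 + 20290 = -26289;  -48900 + 26289 = -22611

-22611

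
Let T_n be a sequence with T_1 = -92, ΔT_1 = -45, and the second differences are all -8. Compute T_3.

Build the table forward from the leading diagonal:
Second differences: -8  -8  -8
First differences: -45  -53  -61
T: -92  -137  -190

-190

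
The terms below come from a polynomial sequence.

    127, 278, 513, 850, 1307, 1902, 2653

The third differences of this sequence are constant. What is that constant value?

D1: 151, 235, 337, 457, 595, 751
D2: 84, 102, 120, 138, 156
D3: 18, 18, 18, 18

18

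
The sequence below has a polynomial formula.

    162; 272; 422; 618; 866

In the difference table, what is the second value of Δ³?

Δ: 110, 150, 196, 248
Δ²: 40, 46, 52
Δ³: 6, 6

6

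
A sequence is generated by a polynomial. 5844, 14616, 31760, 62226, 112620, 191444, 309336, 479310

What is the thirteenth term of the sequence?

D1: 8772  17144  30466  50394  78824  117892  169974
D2: 8372  13322  19928  28430  39068  52082
D3: 4950  6606  8502  10638  13014
D4: 1656  1896  2136  2376
D5: 240  240  240
The fifth differences are constant (240).
2376 + 240 = 2616;  13014 + 2616 = 15630;  52082 + 15630 = 67712;  169974 + 67712 = 237686;  479310 + 237686 = 716996
2616 + 240 = 2856;  15630 + 2856 = 18486;  67712 + 18486 = 86198;  237686 + 86198 = 323884;  716996 + 323884 = 1040880
2856 + 240 = 3096;  18486 + 3096 = 21582;  86198 + 21582 = 107780;  323884 + 107780 = 431664;  1040880 + 431664 = 1472544
3096 + 240 = 3336;  21582 + 3336 = 24918;  107780 + 24918 = 132698;  431664 + 132698 = 564362;  1472544 + 564362 = 2036906
3336 + 240 = 3576;  24918 + 3576 = 28494;  132698 + 28494 = 161192;  564362 + 161192 = 725554;  2036906 + 725554 = 2762460

2762460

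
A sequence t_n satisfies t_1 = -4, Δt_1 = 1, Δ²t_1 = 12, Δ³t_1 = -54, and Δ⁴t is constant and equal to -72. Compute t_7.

Build the table forward from the leading diagonal:
D4: -72, -72, -72, -72, -72, -72, -72
D3: -54, -126, -198, -270, -342, -414, -486
D2: 12, -42, -168, -366, -636, -978, -1392
D1: 1, 13, -29, -197, -563, -1199, -2177
t: -4, -3, 10, -19, -216, -779, -1978

-1978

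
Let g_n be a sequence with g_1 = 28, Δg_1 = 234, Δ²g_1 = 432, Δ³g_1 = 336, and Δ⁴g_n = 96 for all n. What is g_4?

2362

Build the table forward from the leading diagonal:
D4: 96, 96, 96, 96
D3: 336, 432, 528, 624
D2: 432, 768, 1200, 1728
D1: 234, 666, 1434, 2634
g: 28, 262, 928, 2362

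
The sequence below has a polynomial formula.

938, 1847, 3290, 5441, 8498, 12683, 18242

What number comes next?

First differences: 909, 1443, 2151, 3057, 4185, 5559
Second differences: 534, 708, 906, 1128, 1374
Third differences: 174, 198, 222, 246
Fourth differences: 24, 24, 24
The fourth differences are constant (24).
246 + 24 = 270;  1374 + 270 = 1644;  5559 + 1644 = 7203;  18242 + 7203 = 25445

25445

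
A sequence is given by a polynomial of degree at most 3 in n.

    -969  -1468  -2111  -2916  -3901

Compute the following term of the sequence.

-5084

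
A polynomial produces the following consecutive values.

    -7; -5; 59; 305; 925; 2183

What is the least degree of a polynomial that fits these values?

First differences: 2, 64, 246, 620, 1258
Second differences: 62, 182, 374, 638
Third differences: 120, 192, 264
Fourth differences: 72, 72
The fourth differences are constant, so the polynomial has degree 4.

4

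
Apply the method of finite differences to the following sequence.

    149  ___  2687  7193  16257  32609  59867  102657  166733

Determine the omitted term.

Using the last 7 terms:
First differences: 4506, 9064, 16352, 27258, 42790, 64076
Second differences: 4558, 7288, 10906, 15532, 21286
Third differences: 2730, 3618, 4626, 5754
Fourth differences: 888, 1008, 1128
Fifth differences: 120, 120
Constant fifth difference = 120.
Extend backward: 888 − 120 = 768;  2730 − 768 = 1962;  4558 − 1962 = 2596;  4506 − 2596 = 1910;  2687 − 1910 = 777

777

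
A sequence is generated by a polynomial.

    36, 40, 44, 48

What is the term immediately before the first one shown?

32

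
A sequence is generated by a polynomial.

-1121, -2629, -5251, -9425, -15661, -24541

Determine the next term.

-36719

D1: -1508  -2622  -4174  -6236  -8880
D2: -1114  -1552  -2062  -2644
D3: -438  -510  -582
D4: -72  -72
Fourth differences constant at -72.
-582 − 72 = -654;  -2644 − 654 = -3298;  -8880 − 3298 = -12178;  -24541 − 12178 = -36719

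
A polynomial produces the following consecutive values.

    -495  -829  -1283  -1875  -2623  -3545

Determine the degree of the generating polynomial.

3

Δ: -334, -454, -592, -748, -922
Δ²: -120, -138, -156, -174
Δ³: -18, -18, -18
The third differences are constant, so the polynomial has degree 3.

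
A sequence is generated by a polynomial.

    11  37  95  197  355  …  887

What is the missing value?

Using the first 5 terms:
D1: 26, 58, 102, 158
D2: 32, 44, 56
D3: 12, 12
Constant third difference = 12.
Extend forward: 56 + 12 = 68;  158 + 68 = 226;  355 + 226 = 581

581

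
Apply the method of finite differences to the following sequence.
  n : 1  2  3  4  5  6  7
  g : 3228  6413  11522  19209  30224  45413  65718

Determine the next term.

92177

3185, 5109, 7687, 11015, 15189, 20305
1924, 2578, 3328, 4174, 5116
654, 750, 846, 942
96, 96, 96
Constant fourth difference = 96, so extend:
942 + 96 = 1038;  5116 + 1038 = 6154;  20305 + 6154 = 26459;  65718 + 26459 = 92177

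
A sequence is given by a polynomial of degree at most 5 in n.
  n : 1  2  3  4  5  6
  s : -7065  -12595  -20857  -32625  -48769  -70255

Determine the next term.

-98145

Δ: -5530 , -8262 , -11768 , -16144 , -21486
Δ²: -2732 , -3506 , -4376 , -5342
Δ³: -774 , -870 , -966
Δ⁴: -96 , -96
Constant fourth difference = -96, so extend:
-966 − 96 = -1062;  -5342 − 1062 = -6404;  -21486 − 6404 = -27890;  -70255 − 27890 = -98145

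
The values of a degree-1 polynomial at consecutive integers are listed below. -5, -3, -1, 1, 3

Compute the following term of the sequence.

2, 2, 2, 2
First differences constant at 2.
3 + 2 = 5

5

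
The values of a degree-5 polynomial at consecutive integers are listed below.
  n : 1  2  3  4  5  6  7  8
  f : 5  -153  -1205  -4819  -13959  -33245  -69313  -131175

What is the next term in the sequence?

D1: -158  -1052  -3614  -9140  -19286  -36068  -61862
D2: -894  -2562  -5526  -10146  -16782  -25794
D3: -1668  -2964  -4620  -6636  -9012
D4: -1296  -1656  -2016  -2376
D5: -360  -360  -360
Fifth differences constant at -360.
-2376 − 360 = -2736;  -9012 − 2736 = -11748;  -25794 − 11748 = -37542;  -61862 − 37542 = -99404;  -131175 − 99404 = -230579

-230579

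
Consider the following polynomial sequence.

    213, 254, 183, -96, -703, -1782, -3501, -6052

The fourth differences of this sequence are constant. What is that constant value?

-24

D1: 41, -71, -279, -607, -1079, -1719, -2551
D2: -112, -208, -328, -472, -640, -832
D3: -96, -120, -144, -168, -192
D4: -24, -24, -24, -24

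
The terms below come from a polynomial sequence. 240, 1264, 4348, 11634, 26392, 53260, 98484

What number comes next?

Δ: 1024, 3084, 7286, 14758, 26868, 45224
Δ²: 2060, 4202, 7472, 12110, 18356
Δ³: 2142, 3270, 4638, 6246
Δ⁴: 1128, 1368, 1608
Δ⁵: 240, 240
Fifth differences constant at 240.
1608 + 240 = 1848;  6246 + 1848 = 8094;  18356 + 8094 = 26450;  45224 + 26450 = 71674;  98484 + 71674 = 170158

170158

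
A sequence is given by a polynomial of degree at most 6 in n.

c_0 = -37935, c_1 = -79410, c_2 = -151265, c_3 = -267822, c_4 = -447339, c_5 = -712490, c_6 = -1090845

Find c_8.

-2324807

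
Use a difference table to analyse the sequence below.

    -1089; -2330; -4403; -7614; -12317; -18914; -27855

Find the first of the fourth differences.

-48

Δ: -1241, -2073, -3211, -4703, -6597, -8941
Δ²: -832, -1138, -1492, -1894, -2344
Δ³: -306, -354, -402, -450
Δ⁴: -48, -48, -48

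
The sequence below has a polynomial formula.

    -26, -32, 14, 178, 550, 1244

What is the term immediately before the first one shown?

First differences: -6, 46, 164, 372, 694
Second differences: 52, 118, 208, 322
Third differences: 66, 90, 114
Fourth differences: 24, 24
The fourth differences are constant at 24.
Work back: 66 − 24 = 42;  52 − 42 = 10;  -6 − 10 = -16;  -26 + 16 = -10

-10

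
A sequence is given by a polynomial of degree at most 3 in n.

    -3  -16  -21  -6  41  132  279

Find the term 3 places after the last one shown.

First differences: -13, -5, 15, 47, 91, 147
Second differences: 8, 20, 32, 44, 56
Third differences: 12, 12, 12, 12
Constant third difference = 12, so extend:
56 + 12 = 68;  147 + 68 = 215;  279 + 215 = 494
68 + 12 = 80;  215 + 80 = 295;  494 + 295 = 789
80 + 12 = 92;  295 + 92 = 387;  789 + 387 = 1176

1176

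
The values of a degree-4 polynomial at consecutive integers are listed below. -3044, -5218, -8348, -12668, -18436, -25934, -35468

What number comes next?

D1: -2174  -3130  -4320  -5768  -7498  -9534
D2: -956  -1190  -1448  -1730  -2036
D3: -234  -258  -282  -306
D4: -24  -24  -24
Fourth differences constant at -24.
-306 − 24 = -330;  -2036 − 330 = -2366;  -9534 − 2366 = -11900;  -35468 − 11900 = -47368

-47368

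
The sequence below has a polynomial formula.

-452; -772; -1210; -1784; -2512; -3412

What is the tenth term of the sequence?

First differences: -320 , -438 , -574 , -728 , -900
Second differences: -118 , -136 , -154 , -172
Third differences: -18 , -18 , -18
The third differences are constant (-18).
-172 − 18 = -190;  -900 − 190 = -1090;  -3412 − 1090 = -4502
-190 − 18 = -208;  -1090 − 208 = -1298;  -4502 − 1298 = -5800
-208 − 18 = -226;  -1298 − 226 = -1524;  -5800 − 1524 = -7324
-226 − 18 = -244;  -1524 − 244 = -1768;  -7324 − 1768 = -9092

-9092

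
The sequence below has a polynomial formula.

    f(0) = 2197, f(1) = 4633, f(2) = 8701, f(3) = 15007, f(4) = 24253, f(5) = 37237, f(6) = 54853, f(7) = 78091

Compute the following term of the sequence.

First differences: 2436, 4068, 6306, 9246, 12984, 17616, 23238
Second differences: 1632, 2238, 2940, 3738, 4632, 5622
Third differences: 606, 702, 798, 894, 990
Fourth differences: 96, 96, 96, 96
The fourth differences are constant (96).
990 + 96 = 1086;  5622 + 1086 = 6708;  23238 + 6708 = 29946;  78091 + 29946 = 108037

108037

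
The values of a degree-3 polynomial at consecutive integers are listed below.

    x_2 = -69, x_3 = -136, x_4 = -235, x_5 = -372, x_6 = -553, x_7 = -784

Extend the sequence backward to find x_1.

-67  -99  -137  -181  -231
-32  -38  -44  -50
-6  -6  -6
The third differences are constant at -6.
Work back: -32 + 6 = -26;  -67 + 26 = -41;  -69 + 41 = -28

-28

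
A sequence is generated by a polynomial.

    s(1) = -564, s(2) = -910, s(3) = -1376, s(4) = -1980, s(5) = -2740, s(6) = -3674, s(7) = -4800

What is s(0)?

D1: -346  -466  -604  -760  -934  -1126
D2: -120  -138  -156  -174  -192
D3: -18  -18  -18  -18
The third differences are constant at -18.
Work back: -120 + 18 = -102;  -346 + 102 = -244;  -564 + 244 = -320

-320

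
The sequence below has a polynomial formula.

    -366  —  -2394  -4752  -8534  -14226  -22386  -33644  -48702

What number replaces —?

-1046

Using the last 7 terms:
First differences: -2358  -3782  -5692  -8160  -11258  -15058
Second differences: -1424  -1910  -2468  -3098  -3800
Third differences: -486  -558  -630  -702
Fourth differences: -72  -72  -72
Constant fourth difference = -72.
Extend backward: -486 + 72 = -414;  -1424 + 414 = -1010;  -2358 + 1010 = -1348;  -2394 + 1348 = -1046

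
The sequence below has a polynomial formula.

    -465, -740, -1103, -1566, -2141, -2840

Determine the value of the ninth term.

-275  -363  -463  -575  -699
-88  -100  -112  -124
-12  -12  -12
The third differences are constant (-12).
-124 − 12 = -136;  -699 − 136 = -835;  -2840 − 835 = -3675
-136 − 12 = -148;  -835 − 148 = -983;  -3675 − 983 = -4658
-148 − 12 = -160;  -983 − 160 = -1143;  -4658 − 1143 = -5801

-5801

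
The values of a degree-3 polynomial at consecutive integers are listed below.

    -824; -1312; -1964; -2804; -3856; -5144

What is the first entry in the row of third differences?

-24

Δ: -488, -652, -840, -1052, -1288
Δ²: -164, -188, -212, -236
Δ³: -24, -24, -24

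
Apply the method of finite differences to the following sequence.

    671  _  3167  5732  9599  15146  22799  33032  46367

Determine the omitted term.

Using the last 7 terms:
Δ: 2565  3867  5547  7653  10233  13335
Δ²: 1302  1680  2106  2580  3102
Δ³: 378  426  474  522
Δ⁴: 48  48  48
Constant fourth difference = 48.
Extend backward: 378 − 48 = 330;  1302 − 330 = 972;  2565 − 972 = 1593;  3167 − 1593 = 1574

1574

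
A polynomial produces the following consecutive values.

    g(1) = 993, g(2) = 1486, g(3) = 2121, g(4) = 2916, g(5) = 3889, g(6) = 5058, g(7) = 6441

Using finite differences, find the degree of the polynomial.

3

First differences: 493, 635, 795, 973, 1169, 1383
Second differences: 142, 160, 178, 196, 214
Third differences: 18, 18, 18, 18
The third differences are constant, so the polynomial has degree 3.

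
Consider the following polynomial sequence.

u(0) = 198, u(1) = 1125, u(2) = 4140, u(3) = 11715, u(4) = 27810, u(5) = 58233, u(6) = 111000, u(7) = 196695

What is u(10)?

803268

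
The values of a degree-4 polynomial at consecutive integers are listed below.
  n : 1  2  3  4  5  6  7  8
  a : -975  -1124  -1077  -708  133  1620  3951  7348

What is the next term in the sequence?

First differences: -149  47  369  841  1487  2331  3397
Second differences: 196  322  472  646  844  1066
Third differences: 126  150  174  198  222
Fourth differences: 24  24  24  24
Fourth differences constant at 24.
222 + 24 = 246;  1066 + 246 = 1312;  3397 + 1312 = 4709;  7348 + 4709 = 12057

12057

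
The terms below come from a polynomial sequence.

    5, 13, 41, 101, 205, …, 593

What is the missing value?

365

Using the first 5 terms:
First differences: 8  28  60  104
Second differences: 20  32  44
Third differences: 12  12
Constant third difference = 12.
Extend forward: 44 + 12 = 56;  104 + 56 = 160;  205 + 160 = 365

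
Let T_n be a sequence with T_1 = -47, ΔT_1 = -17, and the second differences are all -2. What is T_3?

-83

Build the table forward from the leading diagonal:
D2: -2, -2, -2
D1: -17, -19, -21
T: -47, -64, -83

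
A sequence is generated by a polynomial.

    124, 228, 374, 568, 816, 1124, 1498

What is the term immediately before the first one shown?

56

104  146  194  248  308  374
42  48  54  60  66
6  6  6  6
The third differences are constant at 6.
Work back: 42 − 6 = 36;  104 − 36 = 68;  124 − 68 = 56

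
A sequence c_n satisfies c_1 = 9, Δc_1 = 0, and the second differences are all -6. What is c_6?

Build the table forward from the leading diagonal:
Δ²: -6, -6, -6, -6, -6, -6
Δ: 0, -6, -12, -18, -24, -30
c: 9, 9, 3, -9, -27, -51

-51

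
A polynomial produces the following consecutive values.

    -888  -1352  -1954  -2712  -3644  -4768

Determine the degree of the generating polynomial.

D1: -464, -602, -758, -932, -1124
D2: -138, -156, -174, -192
D3: -18, -18, -18
The third differences are constant, so the polynomial has degree 3.

3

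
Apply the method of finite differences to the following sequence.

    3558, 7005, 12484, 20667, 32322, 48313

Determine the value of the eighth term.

97239

First differences: 3447, 5479, 8183, 11655, 15991
Second differences: 2032, 2704, 3472, 4336
Third differences: 672, 768, 864
Fourth differences: 96, 96
Fourth differences constant at 96.
864 + 96 = 960;  4336 + 960 = 5296;  15991 + 5296 = 21287;  48313 + 21287 = 69600
960 + 96 = 1056;  5296 + 1056 = 6352;  21287 + 6352 = 27639;  69600 + 27639 = 97239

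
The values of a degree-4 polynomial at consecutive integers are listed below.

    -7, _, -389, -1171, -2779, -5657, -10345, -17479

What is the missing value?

Using the last 6 terms:
Δ: -782, -1608, -2878, -4688, -7134
Δ²: -826, -1270, -1810, -2446
Δ³: -444, -540, -636
Δ⁴: -96, -96
Constant fourth difference = -96.
Extend backward: -444 + 96 = -348;  -826 + 348 = -478;  -782 + 478 = -304;  -389 + 304 = -85

-85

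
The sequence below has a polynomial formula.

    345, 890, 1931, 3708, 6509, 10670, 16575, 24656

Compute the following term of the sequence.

35393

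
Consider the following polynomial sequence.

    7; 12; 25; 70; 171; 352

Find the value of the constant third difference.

24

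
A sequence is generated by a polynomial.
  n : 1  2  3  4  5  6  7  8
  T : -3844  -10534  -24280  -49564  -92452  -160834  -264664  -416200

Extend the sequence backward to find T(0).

Δ: -6690  -13746  -25284  -42888  -68382  -103830  -151536
Δ²: -7056  -11538  -17604  -25494  -35448  -47706
Δ³: -4482  -6066  -7890  -9954  -12258
Δ⁴: -1584  -1824  -2064  -2304
Δ⁵: -240  -240  -240
The fifth differences are constant at -240.
Work back: -1584 + 240 = -1344;  -4482 + 1344 = -3138;  -7056 + 3138 = -3918;  -6690 + 3918 = -2772;  -3844 + 2772 = -1072

-1072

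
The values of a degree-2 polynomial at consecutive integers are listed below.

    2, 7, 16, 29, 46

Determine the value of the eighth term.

5 , 9 , 13 , 17
4 , 4 , 4
Constant second difference = 4, so extend:
17 + 4 = 21;  46 + 21 = 67
21 + 4 = 25;  67 + 25 = 92
25 + 4 = 29;  92 + 29 = 121

121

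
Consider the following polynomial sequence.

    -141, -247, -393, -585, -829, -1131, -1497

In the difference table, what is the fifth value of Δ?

D1: -106, -146, -192, -244, -302, -366
D2: -40, -46, -52, -58, -64
D3: -6, -6, -6, -6

-302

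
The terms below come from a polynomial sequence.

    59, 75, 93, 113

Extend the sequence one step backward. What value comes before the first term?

D1: 16, 18, 20
D2: 2, 2
The second differences are constant at 2.
Work back: 16 − 2 = 14;  59 − 14 = 45

45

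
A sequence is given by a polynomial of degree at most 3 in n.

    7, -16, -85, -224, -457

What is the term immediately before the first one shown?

-23, -69, -139, -233
-46, -70, -94
-24, -24
The third differences are constant at -24.
Work back: -46 + 24 = -22;  -23 + 22 = -1;  7 + 1 = 8

8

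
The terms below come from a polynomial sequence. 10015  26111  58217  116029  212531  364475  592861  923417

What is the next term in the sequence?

Δ: 16096  32106  57812  96502  151944  228386  330556
Δ²: 16010  25706  38690  55442  76442  102170
Δ³: 9696  12984  16752  21000  25728
Δ⁴: 3288  3768  4248  4728
Δ⁵: 480  480  480
The fifth differences are constant (480).
4728 + 480 = 5208;  25728 + 5208 = 30936;  102170 + 30936 = 133106;  330556 + 133106 = 463662;  923417 + 463662 = 1387079

1387079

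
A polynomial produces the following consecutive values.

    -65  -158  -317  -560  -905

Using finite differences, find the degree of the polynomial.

3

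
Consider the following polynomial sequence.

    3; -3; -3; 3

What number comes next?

15

-6, 0, 6
6, 6
Constant second difference = 6, so extend:
6 + 6 = 12;  3 + 12 = 15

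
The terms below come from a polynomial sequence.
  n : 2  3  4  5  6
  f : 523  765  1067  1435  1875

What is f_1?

335

Δ: 242, 302, 368, 440
Δ²: 60, 66, 72
Δ³: 6, 6
The third differences are constant at 6.
Work back: 60 − 6 = 54;  242 − 54 = 188;  523 − 188 = 335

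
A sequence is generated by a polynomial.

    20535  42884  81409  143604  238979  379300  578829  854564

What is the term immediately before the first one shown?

8644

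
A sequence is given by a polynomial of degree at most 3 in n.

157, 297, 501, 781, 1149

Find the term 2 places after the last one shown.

D1: 140, 204, 280, 368
D2: 64, 76, 88
D3: 12, 12
The third differences are constant (12).
88 + 12 = 100;  368 + 100 = 468;  1149 + 468 = 1617
100 + 12 = 112;  468 + 112 = 580;  1617 + 580 = 2197

2197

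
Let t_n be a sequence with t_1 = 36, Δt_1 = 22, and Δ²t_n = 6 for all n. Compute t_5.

Build the table forward from the leading diagonal:
Δ²: 6  6  6  6  6
Δ: 22  28  34  40  46
t: 36  58  86  120  160

160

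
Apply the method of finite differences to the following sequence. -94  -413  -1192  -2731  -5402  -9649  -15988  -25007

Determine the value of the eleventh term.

-319, -779, -1539, -2671, -4247, -6339, -9019
-460, -760, -1132, -1576, -2092, -2680
-300, -372, -444, -516, -588
-72, -72, -72, -72
Fourth differences constant at -72.
-588 − 72 = -660;  -2680 − 660 = -3340;  -9019 − 3340 = -12359;  -25007 − 12359 = -37366
-660 − 72 = -732;  -3340 − 732 = -4072;  -12359 − 4072 = -16431;  -37366 − 16431 = -53797
-732 − 72 = -804;  -4072 − 804 = -4876;  -16431 − 4876 = -21307;  -53797 − 21307 = -75104

-75104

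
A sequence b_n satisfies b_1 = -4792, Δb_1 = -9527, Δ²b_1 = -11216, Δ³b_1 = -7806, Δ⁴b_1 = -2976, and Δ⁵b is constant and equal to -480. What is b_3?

-35062

Build the table forward from the leading diagonal:
Δ⁵: -480, -480, -480
Δ⁴: -2976, -3456, -3936
Δ³: -7806, -10782, -14238
Δ²: -11216, -19022, -29804
Δ: -9527, -20743, -39765
b: -4792, -14319, -35062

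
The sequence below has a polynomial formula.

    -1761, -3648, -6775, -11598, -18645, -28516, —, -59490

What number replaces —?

-41883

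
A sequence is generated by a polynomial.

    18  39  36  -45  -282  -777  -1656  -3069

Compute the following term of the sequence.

Δ: 21  -3  -81  -237  -495  -879  -1413
Δ²: -24  -78  -156  -258  -384  -534
Δ³: -54  -78  -102  -126  -150
Δ⁴: -24  -24  -24  -24
Constant fourth difference = -24, so extend:
-150 − 24 = -174;  -534 − 174 = -708;  -1413 − 708 = -2121;  -3069 − 2121 = -5190

-5190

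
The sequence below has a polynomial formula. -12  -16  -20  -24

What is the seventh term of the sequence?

-36

-4 , -4 , -4
The first differences are constant (-4).
-24 − 4 = -28
-28 − 4 = -32
-32 − 4 = -36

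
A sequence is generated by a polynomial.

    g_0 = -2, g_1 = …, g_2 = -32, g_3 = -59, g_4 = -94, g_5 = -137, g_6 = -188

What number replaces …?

-13

Using the last 5 terms:
D1: -27  -35  -43  -51
D2: -8  -8  -8
Constant second difference = -8.
Extend backward: -27 + 8 = -19;  -32 + 19 = -13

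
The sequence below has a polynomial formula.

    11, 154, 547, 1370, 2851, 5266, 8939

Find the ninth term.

143  393  823  1481  2415  3673
250  430  658  934  1258
180  228  276  324
48  48  48
The fourth differences are constant (48).
324 + 48 = 372;  1258 + 372 = 1630;  3673 + 1630 = 5303;  8939 + 5303 = 14242
372 + 48 = 420;  1630 + 420 = 2050;  5303 + 2050 = 7353;  14242 + 7353 = 21595

21595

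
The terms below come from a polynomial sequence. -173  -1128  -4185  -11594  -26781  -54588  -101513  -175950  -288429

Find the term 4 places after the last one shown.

-1417565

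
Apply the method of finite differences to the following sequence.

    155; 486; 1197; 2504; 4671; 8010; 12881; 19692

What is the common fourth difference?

48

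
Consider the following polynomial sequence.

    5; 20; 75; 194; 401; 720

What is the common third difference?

D1: 15, 55, 119, 207, 319
D2: 40, 64, 88, 112
D3: 24, 24, 24

24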